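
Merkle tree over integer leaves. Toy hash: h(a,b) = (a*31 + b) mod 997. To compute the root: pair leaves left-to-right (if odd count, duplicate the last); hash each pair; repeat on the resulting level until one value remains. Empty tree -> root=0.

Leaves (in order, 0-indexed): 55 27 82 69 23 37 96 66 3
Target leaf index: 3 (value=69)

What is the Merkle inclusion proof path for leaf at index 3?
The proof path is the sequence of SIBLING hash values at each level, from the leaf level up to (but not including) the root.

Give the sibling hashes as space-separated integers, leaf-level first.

Answer: 82 735 370 598

Derivation:
L0 (leaves): [55, 27, 82, 69, 23, 37, 96, 66, 3], target index=3
L1: h(55,27)=(55*31+27)%997=735 [pair 0] h(82,69)=(82*31+69)%997=617 [pair 1] h(23,37)=(23*31+37)%997=750 [pair 2] h(96,66)=(96*31+66)%997=51 [pair 3] h(3,3)=(3*31+3)%997=96 [pair 4] -> [735, 617, 750, 51, 96]
  Sibling for proof at L0: 82
L2: h(735,617)=(735*31+617)%997=471 [pair 0] h(750,51)=(750*31+51)%997=370 [pair 1] h(96,96)=(96*31+96)%997=81 [pair 2] -> [471, 370, 81]
  Sibling for proof at L1: 735
L3: h(471,370)=(471*31+370)%997=16 [pair 0] h(81,81)=(81*31+81)%997=598 [pair 1] -> [16, 598]
  Sibling for proof at L2: 370
L4: h(16,598)=(16*31+598)%997=97 [pair 0] -> [97]
  Sibling for proof at L3: 598
Root: 97
Proof path (sibling hashes from leaf to root): [82, 735, 370, 598]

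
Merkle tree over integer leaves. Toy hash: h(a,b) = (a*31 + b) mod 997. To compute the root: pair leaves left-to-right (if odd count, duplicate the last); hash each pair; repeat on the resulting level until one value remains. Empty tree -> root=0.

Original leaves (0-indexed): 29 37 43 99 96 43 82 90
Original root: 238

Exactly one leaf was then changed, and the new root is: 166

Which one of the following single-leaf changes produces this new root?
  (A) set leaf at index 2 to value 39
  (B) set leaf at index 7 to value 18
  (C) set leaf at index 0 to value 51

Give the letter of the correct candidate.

Answer: B

Derivation:
Original leaves: [29, 37, 43, 99, 96, 43, 82, 90]
Target new root: 166
Try each candidate change and compute the resulting root:
Candidate A: set leaf[2] = 39 -> leaves = [29, 37, 39, 99, 96, 43, 82, 90]
  L0: [29, 37, 39, 99, 96, 43, 82, 90]
  L1: h(29,37)=(29*31+37)%997=936 h(39,99)=(39*31+99)%997=311 h(96,43)=(96*31+43)%997=28 h(82,90)=(82*31+90)%997=638 -> [936, 311, 28, 638]
  L2: h(936,311)=(936*31+311)%997=414 h(28,638)=(28*31+638)%997=509 -> [414, 509]
  L3: h(414,509)=(414*31+509)%997=382 -> [382]
  root = 382 != target 166
Candidate B: set leaf[7] = 18 -> leaves = [29, 37, 43, 99, 96, 43, 82, 18]
  L0: [29, 37, 43, 99, 96, 43, 82, 18]
  L1: h(29,37)=(29*31+37)%997=936 h(43,99)=(43*31+99)%997=435 h(96,43)=(96*31+43)%997=28 h(82,18)=(82*31+18)%997=566 -> [936, 435, 28, 566]
  L2: h(936,435)=(936*31+435)%997=538 h(28,566)=(28*31+566)%997=437 -> [538, 437]
  L3: h(538,437)=(538*31+437)%997=166 -> [166]
  root = 166 == target 166  ** MATCH **
Candidate C: set leaf[0] = 51 -> leaves = [51, 37, 43, 99, 96, 43, 82, 90]
  L0: [51, 37, 43, 99, 96, 43, 82, 90]
  L1: h(51,37)=(51*31+37)%997=621 h(43,99)=(43*31+99)%997=435 h(96,43)=(96*31+43)%997=28 h(82,90)=(82*31+90)%997=638 -> [621, 435, 28, 638]
  L2: h(621,435)=(621*31+435)%997=743 h(28,638)=(28*31+638)%997=509 -> [743, 509]
  L3: h(743,509)=(743*31+509)%997=611 -> [611]
  root = 611 != target 166
Candidate B produces the target root.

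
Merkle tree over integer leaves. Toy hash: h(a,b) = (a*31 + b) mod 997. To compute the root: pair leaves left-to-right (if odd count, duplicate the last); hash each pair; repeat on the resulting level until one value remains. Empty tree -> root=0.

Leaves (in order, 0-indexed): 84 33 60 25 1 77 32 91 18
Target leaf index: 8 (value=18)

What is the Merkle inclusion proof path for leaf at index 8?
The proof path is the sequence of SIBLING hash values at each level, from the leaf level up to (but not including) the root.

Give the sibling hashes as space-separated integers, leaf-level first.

Answer: 18 576 486 835

Derivation:
L0 (leaves): [84, 33, 60, 25, 1, 77, 32, 91, 18], target index=8
L1: h(84,33)=(84*31+33)%997=643 [pair 0] h(60,25)=(60*31+25)%997=888 [pair 1] h(1,77)=(1*31+77)%997=108 [pair 2] h(32,91)=(32*31+91)%997=86 [pair 3] h(18,18)=(18*31+18)%997=576 [pair 4] -> [643, 888, 108, 86, 576]
  Sibling for proof at L0: 18
L2: h(643,888)=(643*31+888)%997=881 [pair 0] h(108,86)=(108*31+86)%997=443 [pair 1] h(576,576)=(576*31+576)%997=486 [pair 2] -> [881, 443, 486]
  Sibling for proof at L1: 576
L3: h(881,443)=(881*31+443)%997=835 [pair 0] h(486,486)=(486*31+486)%997=597 [pair 1] -> [835, 597]
  Sibling for proof at L2: 486
L4: h(835,597)=(835*31+597)%997=560 [pair 0] -> [560]
  Sibling for proof at L3: 835
Root: 560
Proof path (sibling hashes from leaf to root): [18, 576, 486, 835]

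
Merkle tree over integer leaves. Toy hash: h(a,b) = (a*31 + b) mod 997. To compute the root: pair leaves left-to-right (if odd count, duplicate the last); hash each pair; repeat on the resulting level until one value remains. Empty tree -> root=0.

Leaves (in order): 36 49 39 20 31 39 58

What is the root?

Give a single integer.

Answer: 102

Derivation:
L0: [36, 49, 39, 20, 31, 39, 58]
L1: h(36,49)=(36*31+49)%997=168 h(39,20)=(39*31+20)%997=232 h(31,39)=(31*31+39)%997=3 h(58,58)=(58*31+58)%997=859 -> [168, 232, 3, 859]
L2: h(168,232)=(168*31+232)%997=455 h(3,859)=(3*31+859)%997=952 -> [455, 952]
L3: h(455,952)=(455*31+952)%997=102 -> [102]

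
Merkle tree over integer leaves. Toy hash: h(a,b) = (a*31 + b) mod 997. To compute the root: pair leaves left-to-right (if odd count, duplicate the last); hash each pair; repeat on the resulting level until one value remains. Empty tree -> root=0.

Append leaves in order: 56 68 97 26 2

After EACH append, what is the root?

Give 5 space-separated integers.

Answer: 56 807 205 134 220

Derivation:
After append 56 (leaves=[56]):
  L0: [56]
  root=56
After append 68 (leaves=[56, 68]):
  L0: [56, 68]
  L1: h(56,68)=(56*31+68)%997=807 -> [807]
  root=807
After append 97 (leaves=[56, 68, 97]):
  L0: [56, 68, 97]
  L1: h(56,68)=(56*31+68)%997=807 h(97,97)=(97*31+97)%997=113 -> [807, 113]
  L2: h(807,113)=(807*31+113)%997=205 -> [205]
  root=205
After append 26 (leaves=[56, 68, 97, 26]):
  L0: [56, 68, 97, 26]
  L1: h(56,68)=(56*31+68)%997=807 h(97,26)=(97*31+26)%997=42 -> [807, 42]
  L2: h(807,42)=(807*31+42)%997=134 -> [134]
  root=134
After append 2 (leaves=[56, 68, 97, 26, 2]):
  L0: [56, 68, 97, 26, 2]
  L1: h(56,68)=(56*31+68)%997=807 h(97,26)=(97*31+26)%997=42 h(2,2)=(2*31+2)%997=64 -> [807, 42, 64]
  L2: h(807,42)=(807*31+42)%997=134 h(64,64)=(64*31+64)%997=54 -> [134, 54]
  L3: h(134,54)=(134*31+54)%997=220 -> [220]
  root=220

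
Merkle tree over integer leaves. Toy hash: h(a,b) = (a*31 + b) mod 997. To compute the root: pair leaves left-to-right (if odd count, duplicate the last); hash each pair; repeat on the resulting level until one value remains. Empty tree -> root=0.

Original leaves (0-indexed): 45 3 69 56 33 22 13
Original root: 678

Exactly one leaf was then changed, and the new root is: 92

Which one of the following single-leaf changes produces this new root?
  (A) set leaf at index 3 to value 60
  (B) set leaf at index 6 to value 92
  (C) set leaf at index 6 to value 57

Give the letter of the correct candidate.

Answer: C

Derivation:
Original leaves: [45, 3, 69, 56, 33, 22, 13]
Target new root: 92
Try each candidate change and compute the resulting root:
Candidate A: set leaf[3] = 60 -> leaves = [45, 3, 69, 60, 33, 22, 13]
  L0: [45, 3, 69, 60, 33, 22, 13]
  L1: h(45,3)=(45*31+3)%997=401 h(69,60)=(69*31+60)%997=205 h(33,22)=(33*31+22)%997=48 h(13,13)=(13*31+13)%997=416 -> [401, 205, 48, 416]
  L2: h(401,205)=(401*31+205)%997=672 h(48,416)=(48*31+416)%997=907 -> [672, 907]
  L3: h(672,907)=(672*31+907)%997=802 -> [802]
  root = 802 != target 92
Candidate B: set leaf[6] = 92 -> leaves = [45, 3, 69, 56, 33, 22, 92]
  L0: [45, 3, 69, 56, 33, 22, 92]
  L1: h(45,3)=(45*31+3)%997=401 h(69,56)=(69*31+56)%997=201 h(33,22)=(33*31+22)%997=48 h(92,92)=(92*31+92)%997=950 -> [401, 201, 48, 950]
  L2: h(401,201)=(401*31+201)%997=668 h(48,950)=(48*31+950)%997=444 -> [668, 444]
  L3: h(668,444)=(668*31+444)%997=215 -> [215]
  root = 215 != target 92
Candidate C: set leaf[6] = 57 -> leaves = [45, 3, 69, 56, 33, 22, 57]
  L0: [45, 3, 69, 56, 33, 22, 57]
  L1: h(45,3)=(45*31+3)%997=401 h(69,56)=(69*31+56)%997=201 h(33,22)=(33*31+22)%997=48 h(57,57)=(57*31+57)%997=827 -> [401, 201, 48, 827]
  L2: h(401,201)=(401*31+201)%997=668 h(48,827)=(48*31+827)%997=321 -> [668, 321]
  L3: h(668,321)=(668*31+321)%997=92 -> [92]
  root = 92 == target 92  ** MATCH **
Candidate C produces the target root.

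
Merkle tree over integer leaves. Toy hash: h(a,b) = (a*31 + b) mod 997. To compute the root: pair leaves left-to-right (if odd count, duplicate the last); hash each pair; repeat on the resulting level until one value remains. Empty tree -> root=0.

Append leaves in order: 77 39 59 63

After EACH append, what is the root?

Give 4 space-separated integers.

Answer: 77 432 325 329

Derivation:
After append 77 (leaves=[77]):
  L0: [77]
  root=77
After append 39 (leaves=[77, 39]):
  L0: [77, 39]
  L1: h(77,39)=(77*31+39)%997=432 -> [432]
  root=432
After append 59 (leaves=[77, 39, 59]):
  L0: [77, 39, 59]
  L1: h(77,39)=(77*31+39)%997=432 h(59,59)=(59*31+59)%997=891 -> [432, 891]
  L2: h(432,891)=(432*31+891)%997=325 -> [325]
  root=325
After append 63 (leaves=[77, 39, 59, 63]):
  L0: [77, 39, 59, 63]
  L1: h(77,39)=(77*31+39)%997=432 h(59,63)=(59*31+63)%997=895 -> [432, 895]
  L2: h(432,895)=(432*31+895)%997=329 -> [329]
  root=329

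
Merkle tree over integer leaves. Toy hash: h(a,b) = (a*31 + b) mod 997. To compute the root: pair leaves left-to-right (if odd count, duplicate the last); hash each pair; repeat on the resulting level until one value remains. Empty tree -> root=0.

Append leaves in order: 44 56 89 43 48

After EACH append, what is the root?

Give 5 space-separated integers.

Answer: 44 423 9 960 149

Derivation:
After append 44 (leaves=[44]):
  L0: [44]
  root=44
After append 56 (leaves=[44, 56]):
  L0: [44, 56]
  L1: h(44,56)=(44*31+56)%997=423 -> [423]
  root=423
After append 89 (leaves=[44, 56, 89]):
  L0: [44, 56, 89]
  L1: h(44,56)=(44*31+56)%997=423 h(89,89)=(89*31+89)%997=854 -> [423, 854]
  L2: h(423,854)=(423*31+854)%997=9 -> [9]
  root=9
After append 43 (leaves=[44, 56, 89, 43]):
  L0: [44, 56, 89, 43]
  L1: h(44,56)=(44*31+56)%997=423 h(89,43)=(89*31+43)%997=808 -> [423, 808]
  L2: h(423,808)=(423*31+808)%997=960 -> [960]
  root=960
After append 48 (leaves=[44, 56, 89, 43, 48]):
  L0: [44, 56, 89, 43, 48]
  L1: h(44,56)=(44*31+56)%997=423 h(89,43)=(89*31+43)%997=808 h(48,48)=(48*31+48)%997=539 -> [423, 808, 539]
  L2: h(423,808)=(423*31+808)%997=960 h(539,539)=(539*31+539)%997=299 -> [960, 299]
  L3: h(960,299)=(960*31+299)%997=149 -> [149]
  root=149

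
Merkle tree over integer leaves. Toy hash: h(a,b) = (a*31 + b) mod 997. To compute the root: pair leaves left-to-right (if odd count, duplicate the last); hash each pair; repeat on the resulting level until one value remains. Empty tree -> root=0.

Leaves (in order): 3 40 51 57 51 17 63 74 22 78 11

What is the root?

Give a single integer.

L0: [3, 40, 51, 57, 51, 17, 63, 74, 22, 78, 11]
L1: h(3,40)=(3*31+40)%997=133 h(51,57)=(51*31+57)%997=641 h(51,17)=(51*31+17)%997=601 h(63,74)=(63*31+74)%997=33 h(22,78)=(22*31+78)%997=760 h(11,11)=(11*31+11)%997=352 -> [133, 641, 601, 33, 760, 352]
L2: h(133,641)=(133*31+641)%997=776 h(601,33)=(601*31+33)%997=718 h(760,352)=(760*31+352)%997=981 -> [776, 718, 981]
L3: h(776,718)=(776*31+718)%997=846 h(981,981)=(981*31+981)%997=485 -> [846, 485]
L4: h(846,485)=(846*31+485)%997=789 -> [789]

Answer: 789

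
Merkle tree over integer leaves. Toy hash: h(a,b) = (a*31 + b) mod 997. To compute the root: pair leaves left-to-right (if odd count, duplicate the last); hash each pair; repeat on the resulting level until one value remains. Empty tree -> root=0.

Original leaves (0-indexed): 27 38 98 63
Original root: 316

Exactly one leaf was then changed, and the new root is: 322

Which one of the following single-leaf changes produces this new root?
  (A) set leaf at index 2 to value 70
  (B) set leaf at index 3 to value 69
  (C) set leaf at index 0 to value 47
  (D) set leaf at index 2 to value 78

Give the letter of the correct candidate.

Answer: B

Derivation:
Original leaves: [27, 38, 98, 63]
Target new root: 322
Try each candidate change and compute the resulting root:
Candidate A: set leaf[2] = 70 -> leaves = [27, 38, 70, 63]
  L0: [27, 38, 70, 63]
  L1: h(27,38)=(27*31+38)%997=875 h(70,63)=(70*31+63)%997=239 -> [875, 239]
  L2: h(875,239)=(875*31+239)%997=445 -> [445]
  root = 445 != target 322
Candidate B: set leaf[3] = 69 -> leaves = [27, 38, 98, 69]
  L0: [27, 38, 98, 69]
  L1: h(27,38)=(27*31+38)%997=875 h(98,69)=(98*31+69)%997=116 -> [875, 116]
  L2: h(875,116)=(875*31+116)%997=322 -> [322]
  root = 322 == target 322  ** MATCH **
Candidate C: set leaf[0] = 47 -> leaves = [47, 38, 98, 63]
  L0: [47, 38, 98, 63]
  L1: h(47,38)=(47*31+38)%997=498 h(98,63)=(98*31+63)%997=110 -> [498, 110]
  L2: h(498,110)=(498*31+110)%997=593 -> [593]
  root = 593 != target 322
Candidate D: set leaf[2] = 78 -> leaves = [27, 38, 78, 63]
  L0: [27, 38, 78, 63]
  L1: h(27,38)=(27*31+38)%997=875 h(78,63)=(78*31+63)%997=487 -> [875, 487]
  L2: h(875,487)=(875*31+487)%997=693 -> [693]
  root = 693 != target 322
Candidate B produces the target root.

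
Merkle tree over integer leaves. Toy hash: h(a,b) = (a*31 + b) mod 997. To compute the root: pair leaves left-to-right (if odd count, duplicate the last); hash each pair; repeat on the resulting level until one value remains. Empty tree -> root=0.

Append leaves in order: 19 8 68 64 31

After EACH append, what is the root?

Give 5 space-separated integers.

Answer: 19 597 743 739 815

Derivation:
After append 19 (leaves=[19]):
  L0: [19]
  root=19
After append 8 (leaves=[19, 8]):
  L0: [19, 8]
  L1: h(19,8)=(19*31+8)%997=597 -> [597]
  root=597
After append 68 (leaves=[19, 8, 68]):
  L0: [19, 8, 68]
  L1: h(19,8)=(19*31+8)%997=597 h(68,68)=(68*31+68)%997=182 -> [597, 182]
  L2: h(597,182)=(597*31+182)%997=743 -> [743]
  root=743
After append 64 (leaves=[19, 8, 68, 64]):
  L0: [19, 8, 68, 64]
  L1: h(19,8)=(19*31+8)%997=597 h(68,64)=(68*31+64)%997=178 -> [597, 178]
  L2: h(597,178)=(597*31+178)%997=739 -> [739]
  root=739
After append 31 (leaves=[19, 8, 68, 64, 31]):
  L0: [19, 8, 68, 64, 31]
  L1: h(19,8)=(19*31+8)%997=597 h(68,64)=(68*31+64)%997=178 h(31,31)=(31*31+31)%997=992 -> [597, 178, 992]
  L2: h(597,178)=(597*31+178)%997=739 h(992,992)=(992*31+992)%997=837 -> [739, 837]
  L3: h(739,837)=(739*31+837)%997=815 -> [815]
  root=815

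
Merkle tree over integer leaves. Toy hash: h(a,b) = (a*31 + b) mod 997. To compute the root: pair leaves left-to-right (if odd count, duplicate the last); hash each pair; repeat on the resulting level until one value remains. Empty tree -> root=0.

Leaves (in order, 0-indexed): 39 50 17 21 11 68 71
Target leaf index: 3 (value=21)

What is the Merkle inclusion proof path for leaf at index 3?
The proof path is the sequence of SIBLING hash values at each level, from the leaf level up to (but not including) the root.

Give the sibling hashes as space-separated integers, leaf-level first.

L0 (leaves): [39, 50, 17, 21, 11, 68, 71], target index=3
L1: h(39,50)=(39*31+50)%997=262 [pair 0] h(17,21)=(17*31+21)%997=548 [pair 1] h(11,68)=(11*31+68)%997=409 [pair 2] h(71,71)=(71*31+71)%997=278 [pair 3] -> [262, 548, 409, 278]
  Sibling for proof at L0: 17
L2: h(262,548)=(262*31+548)%997=694 [pair 0] h(409,278)=(409*31+278)%997=993 [pair 1] -> [694, 993]
  Sibling for proof at L1: 262
L3: h(694,993)=(694*31+993)%997=573 [pair 0] -> [573]
  Sibling for proof at L2: 993
Root: 573
Proof path (sibling hashes from leaf to root): [17, 262, 993]

Answer: 17 262 993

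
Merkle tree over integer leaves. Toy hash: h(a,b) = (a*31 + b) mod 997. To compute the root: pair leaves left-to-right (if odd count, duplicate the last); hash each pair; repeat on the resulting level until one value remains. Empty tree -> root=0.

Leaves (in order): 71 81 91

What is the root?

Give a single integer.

L0: [71, 81, 91]
L1: h(71,81)=(71*31+81)%997=288 h(91,91)=(91*31+91)%997=918 -> [288, 918]
L2: h(288,918)=(288*31+918)%997=873 -> [873]

Answer: 873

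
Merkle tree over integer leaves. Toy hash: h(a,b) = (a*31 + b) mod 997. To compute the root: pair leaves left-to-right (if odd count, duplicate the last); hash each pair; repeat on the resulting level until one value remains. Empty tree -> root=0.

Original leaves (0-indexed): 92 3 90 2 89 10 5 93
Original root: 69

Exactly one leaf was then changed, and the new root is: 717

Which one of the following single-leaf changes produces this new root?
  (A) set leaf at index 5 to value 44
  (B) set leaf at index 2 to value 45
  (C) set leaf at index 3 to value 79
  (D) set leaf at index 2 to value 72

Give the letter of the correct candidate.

Original leaves: [92, 3, 90, 2, 89, 10, 5, 93]
Target new root: 717
Try each candidate change and compute the resulting root:
Candidate A: set leaf[5] = 44 -> leaves = [92, 3, 90, 2, 89, 44, 5, 93]
  L0: [92, 3, 90, 2, 89, 44, 5, 93]
  L1: h(92,3)=(92*31+3)%997=861 h(90,2)=(90*31+2)%997=798 h(89,44)=(89*31+44)%997=809 h(5,93)=(5*31+93)%997=248 -> [861, 798, 809, 248]
  L2: h(861,798)=(861*31+798)%997=570 h(809,248)=(809*31+248)%997=402 -> [570, 402]
  L3: h(570,402)=(570*31+402)%997=126 -> [126]
  root = 126 != target 717
Candidate B: set leaf[2] = 45 -> leaves = [92, 3, 45, 2, 89, 10, 5, 93]
  L0: [92, 3, 45, 2, 89, 10, 5, 93]
  L1: h(92,3)=(92*31+3)%997=861 h(45,2)=(45*31+2)%997=400 h(89,10)=(89*31+10)%997=775 h(5,93)=(5*31+93)%997=248 -> [861, 400, 775, 248]
  L2: h(861,400)=(861*31+400)%997=172 h(775,248)=(775*31+248)%997=345 -> [172, 345]
  L3: h(172,345)=(172*31+345)%997=692 -> [692]
  root = 692 != target 717
Candidate C: set leaf[3] = 79 -> leaves = [92, 3, 90, 79, 89, 10, 5, 93]
  L0: [92, 3, 90, 79, 89, 10, 5, 93]
  L1: h(92,3)=(92*31+3)%997=861 h(90,79)=(90*31+79)%997=875 h(89,10)=(89*31+10)%997=775 h(5,93)=(5*31+93)%997=248 -> [861, 875, 775, 248]
  L2: h(861,875)=(861*31+875)%997=647 h(775,248)=(775*31+248)%997=345 -> [647, 345]
  L3: h(647,345)=(647*31+345)%997=462 -> [462]
  root = 462 != target 717
Candidate D: set leaf[2] = 72 -> leaves = [92, 3, 72, 2, 89, 10, 5, 93]
  L0: [92, 3, 72, 2, 89, 10, 5, 93]
  L1: h(92,3)=(92*31+3)%997=861 h(72,2)=(72*31+2)%997=240 h(89,10)=(89*31+10)%997=775 h(5,93)=(5*31+93)%997=248 -> [861, 240, 775, 248]
  L2: h(861,240)=(861*31+240)%997=12 h(775,248)=(775*31+248)%997=345 -> [12, 345]
  L3: h(12,345)=(12*31+345)%997=717 -> [717]
  root = 717 == target 717  ** MATCH **
Candidate D produces the target root.

Answer: D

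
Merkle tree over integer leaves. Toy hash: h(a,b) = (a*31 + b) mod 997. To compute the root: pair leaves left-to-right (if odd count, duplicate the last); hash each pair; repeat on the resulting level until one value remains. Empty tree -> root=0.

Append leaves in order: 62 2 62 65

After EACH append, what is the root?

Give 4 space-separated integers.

Answer: 62 927 811 814

Derivation:
After append 62 (leaves=[62]):
  L0: [62]
  root=62
After append 2 (leaves=[62, 2]):
  L0: [62, 2]
  L1: h(62,2)=(62*31+2)%997=927 -> [927]
  root=927
After append 62 (leaves=[62, 2, 62]):
  L0: [62, 2, 62]
  L1: h(62,2)=(62*31+2)%997=927 h(62,62)=(62*31+62)%997=987 -> [927, 987]
  L2: h(927,987)=(927*31+987)%997=811 -> [811]
  root=811
After append 65 (leaves=[62, 2, 62, 65]):
  L0: [62, 2, 62, 65]
  L1: h(62,2)=(62*31+2)%997=927 h(62,65)=(62*31+65)%997=990 -> [927, 990]
  L2: h(927,990)=(927*31+990)%997=814 -> [814]
  root=814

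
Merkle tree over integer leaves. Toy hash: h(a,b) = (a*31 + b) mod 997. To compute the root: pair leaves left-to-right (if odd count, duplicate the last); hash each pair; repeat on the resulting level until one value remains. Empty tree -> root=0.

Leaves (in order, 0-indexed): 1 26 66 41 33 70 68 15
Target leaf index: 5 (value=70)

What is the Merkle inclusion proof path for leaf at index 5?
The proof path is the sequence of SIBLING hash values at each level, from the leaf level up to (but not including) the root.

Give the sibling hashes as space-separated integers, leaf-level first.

L0 (leaves): [1, 26, 66, 41, 33, 70, 68, 15], target index=5
L1: h(1,26)=(1*31+26)%997=57 [pair 0] h(66,41)=(66*31+41)%997=93 [pair 1] h(33,70)=(33*31+70)%997=96 [pair 2] h(68,15)=(68*31+15)%997=129 [pair 3] -> [57, 93, 96, 129]
  Sibling for proof at L0: 33
L2: h(57,93)=(57*31+93)%997=863 [pair 0] h(96,129)=(96*31+129)%997=114 [pair 1] -> [863, 114]
  Sibling for proof at L1: 129
L3: h(863,114)=(863*31+114)%997=945 [pair 0] -> [945]
  Sibling for proof at L2: 863
Root: 945
Proof path (sibling hashes from leaf to root): [33, 129, 863]

Answer: 33 129 863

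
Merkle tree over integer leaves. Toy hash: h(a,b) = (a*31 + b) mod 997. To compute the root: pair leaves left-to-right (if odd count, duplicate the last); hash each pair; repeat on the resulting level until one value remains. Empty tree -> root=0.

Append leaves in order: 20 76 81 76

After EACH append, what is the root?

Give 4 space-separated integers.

Answer: 20 696 240 235

Derivation:
After append 20 (leaves=[20]):
  L0: [20]
  root=20
After append 76 (leaves=[20, 76]):
  L0: [20, 76]
  L1: h(20,76)=(20*31+76)%997=696 -> [696]
  root=696
After append 81 (leaves=[20, 76, 81]):
  L0: [20, 76, 81]
  L1: h(20,76)=(20*31+76)%997=696 h(81,81)=(81*31+81)%997=598 -> [696, 598]
  L2: h(696,598)=(696*31+598)%997=240 -> [240]
  root=240
After append 76 (leaves=[20, 76, 81, 76]):
  L0: [20, 76, 81, 76]
  L1: h(20,76)=(20*31+76)%997=696 h(81,76)=(81*31+76)%997=593 -> [696, 593]
  L2: h(696,593)=(696*31+593)%997=235 -> [235]
  root=235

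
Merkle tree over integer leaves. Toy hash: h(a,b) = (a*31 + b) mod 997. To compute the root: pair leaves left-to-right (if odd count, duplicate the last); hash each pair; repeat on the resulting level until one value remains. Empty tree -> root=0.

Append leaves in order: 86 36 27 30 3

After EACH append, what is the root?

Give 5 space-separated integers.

After append 86 (leaves=[86]):
  L0: [86]
  root=86
After append 36 (leaves=[86, 36]):
  L0: [86, 36]
  L1: h(86,36)=(86*31+36)%997=708 -> [708]
  root=708
After append 27 (leaves=[86, 36, 27]):
  L0: [86, 36, 27]
  L1: h(86,36)=(86*31+36)%997=708 h(27,27)=(27*31+27)%997=864 -> [708, 864]
  L2: h(708,864)=(708*31+864)%997=878 -> [878]
  root=878
After append 30 (leaves=[86, 36, 27, 30]):
  L0: [86, 36, 27, 30]
  L1: h(86,36)=(86*31+36)%997=708 h(27,30)=(27*31+30)%997=867 -> [708, 867]
  L2: h(708,867)=(708*31+867)%997=881 -> [881]
  root=881
After append 3 (leaves=[86, 36, 27, 30, 3]):
  L0: [86, 36, 27, 30, 3]
  L1: h(86,36)=(86*31+36)%997=708 h(27,30)=(27*31+30)%997=867 h(3,3)=(3*31+3)%997=96 -> [708, 867, 96]
  L2: h(708,867)=(708*31+867)%997=881 h(96,96)=(96*31+96)%997=81 -> [881, 81]
  L3: h(881,81)=(881*31+81)%997=473 -> [473]
  root=473

Answer: 86 708 878 881 473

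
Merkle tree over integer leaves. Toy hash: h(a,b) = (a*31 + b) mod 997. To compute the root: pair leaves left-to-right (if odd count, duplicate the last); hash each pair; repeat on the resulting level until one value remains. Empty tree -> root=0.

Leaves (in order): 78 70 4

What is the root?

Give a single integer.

L0: [78, 70, 4]
L1: h(78,70)=(78*31+70)%997=494 h(4,4)=(4*31+4)%997=128 -> [494, 128]
L2: h(494,128)=(494*31+128)%997=487 -> [487]

Answer: 487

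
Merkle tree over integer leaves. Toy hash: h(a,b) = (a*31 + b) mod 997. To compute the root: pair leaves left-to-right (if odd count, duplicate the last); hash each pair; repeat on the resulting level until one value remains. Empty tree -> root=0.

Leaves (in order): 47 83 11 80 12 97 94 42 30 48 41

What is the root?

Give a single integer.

Answer: 169

Derivation:
L0: [47, 83, 11, 80, 12, 97, 94, 42, 30, 48, 41]
L1: h(47,83)=(47*31+83)%997=543 h(11,80)=(11*31+80)%997=421 h(12,97)=(12*31+97)%997=469 h(94,42)=(94*31+42)%997=962 h(30,48)=(30*31+48)%997=978 h(41,41)=(41*31+41)%997=315 -> [543, 421, 469, 962, 978, 315]
L2: h(543,421)=(543*31+421)%997=305 h(469,962)=(469*31+962)%997=546 h(978,315)=(978*31+315)%997=723 -> [305, 546, 723]
L3: h(305,546)=(305*31+546)%997=31 h(723,723)=(723*31+723)%997=205 -> [31, 205]
L4: h(31,205)=(31*31+205)%997=169 -> [169]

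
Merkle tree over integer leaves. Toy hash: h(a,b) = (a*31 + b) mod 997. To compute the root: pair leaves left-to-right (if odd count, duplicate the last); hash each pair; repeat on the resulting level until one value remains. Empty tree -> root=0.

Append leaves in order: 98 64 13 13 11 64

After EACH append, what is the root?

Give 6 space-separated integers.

After append 98 (leaves=[98]):
  L0: [98]
  root=98
After append 64 (leaves=[98, 64]):
  L0: [98, 64]
  L1: h(98,64)=(98*31+64)%997=111 -> [111]
  root=111
After append 13 (leaves=[98, 64, 13]):
  L0: [98, 64, 13]
  L1: h(98,64)=(98*31+64)%997=111 h(13,13)=(13*31+13)%997=416 -> [111, 416]
  L2: h(111,416)=(111*31+416)%997=866 -> [866]
  root=866
After append 13 (leaves=[98, 64, 13, 13]):
  L0: [98, 64, 13, 13]
  L1: h(98,64)=(98*31+64)%997=111 h(13,13)=(13*31+13)%997=416 -> [111, 416]
  L2: h(111,416)=(111*31+416)%997=866 -> [866]
  root=866
After append 11 (leaves=[98, 64, 13, 13, 11]):
  L0: [98, 64, 13, 13, 11]
  L1: h(98,64)=(98*31+64)%997=111 h(13,13)=(13*31+13)%997=416 h(11,11)=(11*31+11)%997=352 -> [111, 416, 352]
  L2: h(111,416)=(111*31+416)%997=866 h(352,352)=(352*31+352)%997=297 -> [866, 297]
  L3: h(866,297)=(866*31+297)%997=224 -> [224]
  root=224
After append 64 (leaves=[98, 64, 13, 13, 11, 64]):
  L0: [98, 64, 13, 13, 11, 64]
  L1: h(98,64)=(98*31+64)%997=111 h(13,13)=(13*31+13)%997=416 h(11,64)=(11*31+64)%997=405 -> [111, 416, 405]
  L2: h(111,416)=(111*31+416)%997=866 h(405,405)=(405*31+405)%997=996 -> [866, 996]
  L3: h(866,996)=(866*31+996)%997=923 -> [923]
  root=923

Answer: 98 111 866 866 224 923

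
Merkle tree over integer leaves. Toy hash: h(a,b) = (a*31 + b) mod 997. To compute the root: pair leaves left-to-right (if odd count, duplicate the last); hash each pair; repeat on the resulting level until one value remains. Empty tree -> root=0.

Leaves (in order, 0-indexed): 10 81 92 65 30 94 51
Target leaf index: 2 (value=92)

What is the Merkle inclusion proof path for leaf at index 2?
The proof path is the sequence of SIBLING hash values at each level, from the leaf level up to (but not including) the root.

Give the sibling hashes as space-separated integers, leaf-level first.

L0 (leaves): [10, 81, 92, 65, 30, 94, 51], target index=2
L1: h(10,81)=(10*31+81)%997=391 [pair 0] h(92,65)=(92*31+65)%997=923 [pair 1] h(30,94)=(30*31+94)%997=27 [pair 2] h(51,51)=(51*31+51)%997=635 [pair 3] -> [391, 923, 27, 635]
  Sibling for proof at L0: 65
L2: h(391,923)=(391*31+923)%997=83 [pair 0] h(27,635)=(27*31+635)%997=475 [pair 1] -> [83, 475]
  Sibling for proof at L1: 391
L3: h(83,475)=(83*31+475)%997=57 [pair 0] -> [57]
  Sibling for proof at L2: 475
Root: 57
Proof path (sibling hashes from leaf to root): [65, 391, 475]

Answer: 65 391 475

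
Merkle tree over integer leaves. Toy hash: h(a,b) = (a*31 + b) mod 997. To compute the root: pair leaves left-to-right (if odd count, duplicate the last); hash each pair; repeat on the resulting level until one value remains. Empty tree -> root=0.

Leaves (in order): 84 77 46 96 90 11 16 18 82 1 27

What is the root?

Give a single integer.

Answer: 862

Derivation:
L0: [84, 77, 46, 96, 90, 11, 16, 18, 82, 1, 27]
L1: h(84,77)=(84*31+77)%997=687 h(46,96)=(46*31+96)%997=525 h(90,11)=(90*31+11)%997=807 h(16,18)=(16*31+18)%997=514 h(82,1)=(82*31+1)%997=549 h(27,27)=(27*31+27)%997=864 -> [687, 525, 807, 514, 549, 864]
L2: h(687,525)=(687*31+525)%997=885 h(807,514)=(807*31+514)%997=606 h(549,864)=(549*31+864)%997=934 -> [885, 606, 934]
L3: h(885,606)=(885*31+606)%997=125 h(934,934)=(934*31+934)%997=975 -> [125, 975]
L4: h(125,975)=(125*31+975)%997=862 -> [862]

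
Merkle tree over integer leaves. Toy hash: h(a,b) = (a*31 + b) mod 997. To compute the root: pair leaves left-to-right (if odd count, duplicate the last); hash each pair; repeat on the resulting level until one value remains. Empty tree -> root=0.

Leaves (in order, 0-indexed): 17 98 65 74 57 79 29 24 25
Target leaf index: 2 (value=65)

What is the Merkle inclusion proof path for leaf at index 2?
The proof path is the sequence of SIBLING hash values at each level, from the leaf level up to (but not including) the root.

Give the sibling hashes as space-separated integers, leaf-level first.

L0 (leaves): [17, 98, 65, 74, 57, 79, 29, 24, 25], target index=2
L1: h(17,98)=(17*31+98)%997=625 [pair 0] h(65,74)=(65*31+74)%997=95 [pair 1] h(57,79)=(57*31+79)%997=849 [pair 2] h(29,24)=(29*31+24)%997=923 [pair 3] h(25,25)=(25*31+25)%997=800 [pair 4] -> [625, 95, 849, 923, 800]
  Sibling for proof at L0: 74
L2: h(625,95)=(625*31+95)%997=527 [pair 0] h(849,923)=(849*31+923)%997=323 [pair 1] h(800,800)=(800*31+800)%997=675 [pair 2] -> [527, 323, 675]
  Sibling for proof at L1: 625
L3: h(527,323)=(527*31+323)%997=708 [pair 0] h(675,675)=(675*31+675)%997=663 [pair 1] -> [708, 663]
  Sibling for proof at L2: 323
L4: h(708,663)=(708*31+663)%997=677 [pair 0] -> [677]
  Sibling for proof at L3: 663
Root: 677
Proof path (sibling hashes from leaf to root): [74, 625, 323, 663]

Answer: 74 625 323 663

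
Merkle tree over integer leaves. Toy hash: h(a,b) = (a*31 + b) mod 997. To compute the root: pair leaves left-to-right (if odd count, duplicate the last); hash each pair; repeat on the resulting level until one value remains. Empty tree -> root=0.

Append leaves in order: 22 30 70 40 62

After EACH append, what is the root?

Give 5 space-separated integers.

After append 22 (leaves=[22]):
  L0: [22]
  root=22
After append 30 (leaves=[22, 30]):
  L0: [22, 30]
  L1: h(22,30)=(22*31+30)%997=712 -> [712]
  root=712
After append 70 (leaves=[22, 30, 70]):
  L0: [22, 30, 70]
  L1: h(22,30)=(22*31+30)%997=712 h(70,70)=(70*31+70)%997=246 -> [712, 246]
  L2: h(712,246)=(712*31+246)%997=384 -> [384]
  root=384
After append 40 (leaves=[22, 30, 70, 40]):
  L0: [22, 30, 70, 40]
  L1: h(22,30)=(22*31+30)%997=712 h(70,40)=(70*31+40)%997=216 -> [712, 216]
  L2: h(712,216)=(712*31+216)%997=354 -> [354]
  root=354
After append 62 (leaves=[22, 30, 70, 40, 62]):
  L0: [22, 30, 70, 40, 62]
  L1: h(22,30)=(22*31+30)%997=712 h(70,40)=(70*31+40)%997=216 h(62,62)=(62*31+62)%997=987 -> [712, 216, 987]
  L2: h(712,216)=(712*31+216)%997=354 h(987,987)=(987*31+987)%997=677 -> [354, 677]
  L3: h(354,677)=(354*31+677)%997=684 -> [684]
  root=684

Answer: 22 712 384 354 684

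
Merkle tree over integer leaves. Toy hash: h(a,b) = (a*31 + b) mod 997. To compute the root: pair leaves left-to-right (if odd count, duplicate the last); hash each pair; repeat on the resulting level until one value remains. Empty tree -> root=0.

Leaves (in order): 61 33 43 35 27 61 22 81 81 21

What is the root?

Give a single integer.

L0: [61, 33, 43, 35, 27, 61, 22, 81, 81, 21]
L1: h(61,33)=(61*31+33)%997=927 h(43,35)=(43*31+35)%997=371 h(27,61)=(27*31+61)%997=898 h(22,81)=(22*31+81)%997=763 h(81,21)=(81*31+21)%997=538 -> [927, 371, 898, 763, 538]
L2: h(927,371)=(927*31+371)%997=195 h(898,763)=(898*31+763)%997=685 h(538,538)=(538*31+538)%997=267 -> [195, 685, 267]
L3: h(195,685)=(195*31+685)%997=748 h(267,267)=(267*31+267)%997=568 -> [748, 568]
L4: h(748,568)=(748*31+568)%997=825 -> [825]

Answer: 825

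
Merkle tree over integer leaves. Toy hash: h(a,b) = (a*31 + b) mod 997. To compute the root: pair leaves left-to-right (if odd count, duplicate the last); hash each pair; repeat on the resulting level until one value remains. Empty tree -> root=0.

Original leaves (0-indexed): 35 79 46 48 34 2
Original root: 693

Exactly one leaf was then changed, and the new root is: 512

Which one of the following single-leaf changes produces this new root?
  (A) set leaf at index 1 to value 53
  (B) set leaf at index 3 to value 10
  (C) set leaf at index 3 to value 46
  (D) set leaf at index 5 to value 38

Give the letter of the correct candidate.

Answer: B

Derivation:
Original leaves: [35, 79, 46, 48, 34, 2]
Target new root: 512
Try each candidate change and compute the resulting root:
Candidate A: set leaf[1] = 53 -> leaves = [35, 53, 46, 48, 34, 2]
  L0: [35, 53, 46, 48, 34, 2]
  L1: h(35,53)=(35*31+53)%997=141 h(46,48)=(46*31+48)%997=477 h(34,2)=(34*31+2)%997=59 -> [141, 477, 59]
  L2: h(141,477)=(141*31+477)%997=860 h(59,59)=(59*31+59)%997=891 -> [860, 891]
  L3: h(860,891)=(860*31+891)%997=632 -> [632]
  root = 632 != target 512
Candidate B: set leaf[3] = 10 -> leaves = [35, 79, 46, 10, 34, 2]
  L0: [35, 79, 46, 10, 34, 2]
  L1: h(35,79)=(35*31+79)%997=167 h(46,10)=(46*31+10)%997=439 h(34,2)=(34*31+2)%997=59 -> [167, 439, 59]
  L2: h(167,439)=(167*31+439)%997=631 h(59,59)=(59*31+59)%997=891 -> [631, 891]
  L3: h(631,891)=(631*31+891)%997=512 -> [512]
  root = 512 == target 512  ** MATCH **
Candidate C: set leaf[3] = 46 -> leaves = [35, 79, 46, 46, 34, 2]
  L0: [35, 79, 46, 46, 34, 2]
  L1: h(35,79)=(35*31+79)%997=167 h(46,46)=(46*31+46)%997=475 h(34,2)=(34*31+2)%997=59 -> [167, 475, 59]
  L2: h(167,475)=(167*31+475)%997=667 h(59,59)=(59*31+59)%997=891 -> [667, 891]
  L3: h(667,891)=(667*31+891)%997=631 -> [631]
  root = 631 != target 512
Candidate D: set leaf[5] = 38 -> leaves = [35, 79, 46, 48, 34, 38]
  L0: [35, 79, 46, 48, 34, 38]
  L1: h(35,79)=(35*31+79)%997=167 h(46,48)=(46*31+48)%997=477 h(34,38)=(34*31+38)%997=95 -> [167, 477, 95]
  L2: h(167,477)=(167*31+477)%997=669 h(95,95)=(95*31+95)%997=49 -> [669, 49]
  L3: h(669,49)=(669*31+49)%997=848 -> [848]
  root = 848 != target 512
Candidate B produces the target root.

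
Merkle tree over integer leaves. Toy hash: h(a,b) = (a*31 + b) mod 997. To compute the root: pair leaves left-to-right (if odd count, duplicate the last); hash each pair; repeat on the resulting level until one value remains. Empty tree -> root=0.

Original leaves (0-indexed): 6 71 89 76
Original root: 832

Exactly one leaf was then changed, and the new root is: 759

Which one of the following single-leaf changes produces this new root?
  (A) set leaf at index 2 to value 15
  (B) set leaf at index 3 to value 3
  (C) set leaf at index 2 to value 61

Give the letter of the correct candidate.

Original leaves: [6, 71, 89, 76]
Target new root: 759
Try each candidate change and compute the resulting root:
Candidate A: set leaf[2] = 15 -> leaves = [6, 71, 15, 76]
  L0: [6, 71, 15, 76]
  L1: h(6,71)=(6*31+71)%997=257 h(15,76)=(15*31+76)%997=541 -> [257, 541]
  L2: h(257,541)=(257*31+541)%997=532 -> [532]
  root = 532 != target 759
Candidate B: set leaf[3] = 3 -> leaves = [6, 71, 89, 3]
  L0: [6, 71, 89, 3]
  L1: h(6,71)=(6*31+71)%997=257 h(89,3)=(89*31+3)%997=768 -> [257, 768]
  L2: h(257,768)=(257*31+768)%997=759 -> [759]
  root = 759 == target 759  ** MATCH **
Candidate C: set leaf[2] = 61 -> leaves = [6, 71, 61, 76]
  L0: [6, 71, 61, 76]
  L1: h(6,71)=(6*31+71)%997=257 h(61,76)=(61*31+76)%997=970 -> [257, 970]
  L2: h(257,970)=(257*31+970)%997=961 -> [961]
  root = 961 != target 759
Candidate B produces the target root.

Answer: B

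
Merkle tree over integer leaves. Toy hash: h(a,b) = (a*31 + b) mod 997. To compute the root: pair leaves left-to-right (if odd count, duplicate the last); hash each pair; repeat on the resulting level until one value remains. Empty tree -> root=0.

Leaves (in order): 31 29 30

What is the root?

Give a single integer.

L0: [31, 29, 30]
L1: h(31,29)=(31*31+29)%997=990 h(30,30)=(30*31+30)%997=960 -> [990, 960]
L2: h(990,960)=(990*31+960)%997=743 -> [743]

Answer: 743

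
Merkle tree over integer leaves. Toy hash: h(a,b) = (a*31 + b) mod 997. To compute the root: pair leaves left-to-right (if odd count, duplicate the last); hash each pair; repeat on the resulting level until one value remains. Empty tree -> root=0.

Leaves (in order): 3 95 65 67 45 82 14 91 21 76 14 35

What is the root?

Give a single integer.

L0: [3, 95, 65, 67, 45, 82, 14, 91, 21, 76, 14, 35]
L1: h(3,95)=(3*31+95)%997=188 h(65,67)=(65*31+67)%997=88 h(45,82)=(45*31+82)%997=480 h(14,91)=(14*31+91)%997=525 h(21,76)=(21*31+76)%997=727 h(14,35)=(14*31+35)%997=469 -> [188, 88, 480, 525, 727, 469]
L2: h(188,88)=(188*31+88)%997=931 h(480,525)=(480*31+525)%997=450 h(727,469)=(727*31+469)%997=75 -> [931, 450, 75]
L3: h(931,450)=(931*31+450)%997=398 h(75,75)=(75*31+75)%997=406 -> [398, 406]
L4: h(398,406)=(398*31+406)%997=780 -> [780]

Answer: 780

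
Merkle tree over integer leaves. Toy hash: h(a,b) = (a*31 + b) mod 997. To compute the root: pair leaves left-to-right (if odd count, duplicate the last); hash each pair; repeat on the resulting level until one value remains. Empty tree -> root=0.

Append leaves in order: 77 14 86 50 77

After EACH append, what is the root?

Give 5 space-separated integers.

After append 77 (leaves=[77]):
  L0: [77]
  root=77
After append 14 (leaves=[77, 14]):
  L0: [77, 14]
  L1: h(77,14)=(77*31+14)%997=407 -> [407]
  root=407
After append 86 (leaves=[77, 14, 86]):
  L0: [77, 14, 86]
  L1: h(77,14)=(77*31+14)%997=407 h(86,86)=(86*31+86)%997=758 -> [407, 758]
  L2: h(407,758)=(407*31+758)%997=414 -> [414]
  root=414
After append 50 (leaves=[77, 14, 86, 50]):
  L0: [77, 14, 86, 50]
  L1: h(77,14)=(77*31+14)%997=407 h(86,50)=(86*31+50)%997=722 -> [407, 722]
  L2: h(407,722)=(407*31+722)%997=378 -> [378]
  root=378
After append 77 (leaves=[77, 14, 86, 50, 77]):
  L0: [77, 14, 86, 50, 77]
  L1: h(77,14)=(77*31+14)%997=407 h(86,50)=(86*31+50)%997=722 h(77,77)=(77*31+77)%997=470 -> [407, 722, 470]
  L2: h(407,722)=(407*31+722)%997=378 h(470,470)=(470*31+470)%997=85 -> [378, 85]
  L3: h(378,85)=(378*31+85)%997=836 -> [836]
  root=836

Answer: 77 407 414 378 836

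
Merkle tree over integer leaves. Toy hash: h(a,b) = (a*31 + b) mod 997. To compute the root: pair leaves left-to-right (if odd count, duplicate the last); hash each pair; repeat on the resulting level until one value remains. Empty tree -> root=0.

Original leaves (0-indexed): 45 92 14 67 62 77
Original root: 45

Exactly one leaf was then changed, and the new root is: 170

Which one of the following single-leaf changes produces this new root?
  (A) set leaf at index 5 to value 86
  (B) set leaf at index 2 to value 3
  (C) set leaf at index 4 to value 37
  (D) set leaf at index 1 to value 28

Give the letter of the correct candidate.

Original leaves: [45, 92, 14, 67, 62, 77]
Target new root: 170
Try each candidate change and compute the resulting root:
Candidate A: set leaf[5] = 86 -> leaves = [45, 92, 14, 67, 62, 86]
  L0: [45, 92, 14, 67, 62, 86]
  L1: h(45,92)=(45*31+92)%997=490 h(14,67)=(14*31+67)%997=501 h(62,86)=(62*31+86)%997=14 -> [490, 501, 14]
  L2: h(490,501)=(490*31+501)%997=736 h(14,14)=(14*31+14)%997=448 -> [736, 448]
  L3: h(736,448)=(736*31+448)%997=333 -> [333]
  root = 333 != target 170
Candidate B: set leaf[2] = 3 -> leaves = [45, 92, 3, 67, 62, 77]
  L0: [45, 92, 3, 67, 62, 77]
  L1: h(45,92)=(45*31+92)%997=490 h(3,67)=(3*31+67)%997=160 h(62,77)=(62*31+77)%997=5 -> [490, 160, 5]
  L2: h(490,160)=(490*31+160)%997=395 h(5,5)=(5*31+5)%997=160 -> [395, 160]
  L3: h(395,160)=(395*31+160)%997=441 -> [441]
  root = 441 != target 170
Candidate C: set leaf[4] = 37 -> leaves = [45, 92, 14, 67, 37, 77]
  L0: [45, 92, 14, 67, 37, 77]
  L1: h(45,92)=(45*31+92)%997=490 h(14,67)=(14*31+67)%997=501 h(37,77)=(37*31+77)%997=227 -> [490, 501, 227]
  L2: h(490,501)=(490*31+501)%997=736 h(227,227)=(227*31+227)%997=285 -> [736, 285]
  L3: h(736,285)=(736*31+285)%997=170 -> [170]
  root = 170 == target 170  ** MATCH **
Candidate D: set leaf[1] = 28 -> leaves = [45, 28, 14, 67, 62, 77]
  L0: [45, 28, 14, 67, 62, 77]
  L1: h(45,28)=(45*31+28)%997=426 h(14,67)=(14*31+67)%997=501 h(62,77)=(62*31+77)%997=5 -> [426, 501, 5]
  L2: h(426,501)=(426*31+501)%997=746 h(5,5)=(5*31+5)%997=160 -> [746, 160]
  L3: h(746,160)=(746*31+160)%997=355 -> [355]
  root = 355 != target 170
Candidate C produces the target root.

Answer: C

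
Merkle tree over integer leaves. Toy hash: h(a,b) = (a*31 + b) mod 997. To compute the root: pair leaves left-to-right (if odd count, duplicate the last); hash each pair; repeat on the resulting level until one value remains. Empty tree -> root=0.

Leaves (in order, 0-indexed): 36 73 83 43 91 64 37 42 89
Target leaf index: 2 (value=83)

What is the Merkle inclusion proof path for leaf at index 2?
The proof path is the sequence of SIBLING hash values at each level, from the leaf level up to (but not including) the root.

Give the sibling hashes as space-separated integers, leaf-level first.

Answer: 43 192 894 127

Derivation:
L0 (leaves): [36, 73, 83, 43, 91, 64, 37, 42, 89], target index=2
L1: h(36,73)=(36*31+73)%997=192 [pair 0] h(83,43)=(83*31+43)%997=622 [pair 1] h(91,64)=(91*31+64)%997=891 [pair 2] h(37,42)=(37*31+42)%997=192 [pair 3] h(89,89)=(89*31+89)%997=854 [pair 4] -> [192, 622, 891, 192, 854]
  Sibling for proof at L0: 43
L2: h(192,622)=(192*31+622)%997=592 [pair 0] h(891,192)=(891*31+192)%997=894 [pair 1] h(854,854)=(854*31+854)%997=409 [pair 2] -> [592, 894, 409]
  Sibling for proof at L1: 192
L3: h(592,894)=(592*31+894)%997=303 [pair 0] h(409,409)=(409*31+409)%997=127 [pair 1] -> [303, 127]
  Sibling for proof at L2: 894
L4: h(303,127)=(303*31+127)%997=547 [pair 0] -> [547]
  Sibling for proof at L3: 127
Root: 547
Proof path (sibling hashes from leaf to root): [43, 192, 894, 127]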